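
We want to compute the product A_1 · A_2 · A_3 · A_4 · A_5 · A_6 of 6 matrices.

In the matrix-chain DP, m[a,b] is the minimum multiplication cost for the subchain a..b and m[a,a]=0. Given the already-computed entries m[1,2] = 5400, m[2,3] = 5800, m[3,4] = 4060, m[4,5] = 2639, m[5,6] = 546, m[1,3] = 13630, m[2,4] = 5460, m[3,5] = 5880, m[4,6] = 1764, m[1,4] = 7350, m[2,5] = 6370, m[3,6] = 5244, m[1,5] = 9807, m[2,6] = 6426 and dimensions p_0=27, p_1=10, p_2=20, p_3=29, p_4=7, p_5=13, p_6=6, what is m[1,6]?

8046

m[1,6] = min over k∈[1,5] of m[1,k]+m[k+1,6]+p_{0}·p_k·p_{6}.
k=1: 0 + 6426 + 27·10·6 = 8046; k=2: 5400 + 5244 + 27·20·6 = 13884; k=3: 13630 + 1764 + 27·29·6 = 20092; k=4: 7350 + 546 + 27·7·6 = 9030; k=5: 9807 + 0 + 27·13·6 = 11913.
Minimum: 8046 at k=1.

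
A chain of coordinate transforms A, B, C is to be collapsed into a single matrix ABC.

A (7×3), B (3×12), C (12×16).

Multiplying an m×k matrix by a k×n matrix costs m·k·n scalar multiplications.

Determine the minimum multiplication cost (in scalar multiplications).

912

Order (A(BC)): (BC): 3×12 by 12×16 → 3×16, cost 3·12·16 = 576; (A(BC)): 7×3 by 3×16 → 7×16, cost 7·3·16 = 336; cumulative 912. Total 912.
Order ((AB)C): (AB): 7×3 by 3×12 → 7×12, cost 7·3·12 = 252; ((AB)C): 7×12 by 12×16 → 7×16, cost 7·12·16 = 1344; cumulative 1596. Total 1596.
Minimum: 912.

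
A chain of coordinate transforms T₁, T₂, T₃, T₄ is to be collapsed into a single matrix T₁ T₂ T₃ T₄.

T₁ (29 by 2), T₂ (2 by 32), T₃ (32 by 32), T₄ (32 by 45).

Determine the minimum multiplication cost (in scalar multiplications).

7538

Adjacent pairs: T₁T₂ = 29·2·32 = 1856; T₂T₃ = 2·32·32 = 2048; T₃T₄ = 32·32·45 = 46080.
Length 3: T₁..T₃: k=1: 0+2048+29·2·32=3904; k=2: 1856+0+29·32·32=31552 → min 3904 | T₂..T₄: k=2: 0+46080+2·32·45=48960; k=3: 2048+0+2·32·45=4928 → min 4928.
Length 4: T₁..T₄: k=1: 0+4928+29·2·45=7538; k=2: 1856+46080+29·32·45=89696; k=3: 3904+0+29·32·45=45664 → min 7538.
Optimal order: (T₁ ((T₂ T₃) T₄)) with cost 7538.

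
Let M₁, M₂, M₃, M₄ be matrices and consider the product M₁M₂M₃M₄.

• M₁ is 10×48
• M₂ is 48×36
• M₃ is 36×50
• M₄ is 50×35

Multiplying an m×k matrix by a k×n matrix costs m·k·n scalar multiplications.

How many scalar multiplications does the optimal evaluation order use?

52780

Adjacent pairs: M₁M₂ = 10·48·36 = 17280; M₂M₃ = 48·36·50 = 86400; M₃M₄ = 36·50·35 = 63000.
Length 3: M₁..M₃: k=1: 0+86400+10·48·50=110400; k=2: 17280+0+10·36·50=35280 → min 35280 | M₂..M₄: k=2: 0+63000+48·36·35=123480; k=3: 86400+0+48·50·35=170400 → min 123480.
Length 4: M₁..M₄: k=1: 0+123480+10·48·35=140280; k=2: 17280+63000+10·36·35=92880; k=3: 35280+0+10·50·35=52780 → min 52780.
Optimal order: (((M₁M₂)M₃)M₄) with cost 52780.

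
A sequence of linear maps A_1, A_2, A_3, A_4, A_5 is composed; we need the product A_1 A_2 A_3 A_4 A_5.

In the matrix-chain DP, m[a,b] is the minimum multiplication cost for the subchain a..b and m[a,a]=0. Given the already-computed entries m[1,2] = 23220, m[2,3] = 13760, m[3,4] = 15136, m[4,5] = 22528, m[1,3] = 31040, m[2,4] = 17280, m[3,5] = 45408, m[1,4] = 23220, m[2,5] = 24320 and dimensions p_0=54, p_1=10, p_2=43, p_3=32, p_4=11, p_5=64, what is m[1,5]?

m[1,5] = min over k∈[1,4] of m[1,k]+m[k+1,5]+p_{0}·p_k·p_{5}.
k=1: 0 + 24320 + 54·10·64 = 58880; k=2: 23220 + 45408 + 54·43·64 = 217236; k=3: 31040 + 22528 + 54·32·64 = 164160; k=4: 23220 + 0 + 54·11·64 = 61236.
Minimum: 58880 at k=1.

58880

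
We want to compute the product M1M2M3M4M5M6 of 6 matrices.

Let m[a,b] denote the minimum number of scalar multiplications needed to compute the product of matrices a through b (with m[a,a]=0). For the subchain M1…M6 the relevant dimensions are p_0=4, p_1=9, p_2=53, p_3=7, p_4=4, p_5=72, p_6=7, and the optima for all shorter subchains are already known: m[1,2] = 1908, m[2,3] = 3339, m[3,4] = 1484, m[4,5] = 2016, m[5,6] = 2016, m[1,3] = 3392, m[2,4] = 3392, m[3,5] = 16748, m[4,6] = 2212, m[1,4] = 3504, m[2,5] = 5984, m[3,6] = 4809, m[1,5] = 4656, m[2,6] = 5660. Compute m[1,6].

m[1,6] = min over k∈[1,5] of m[1,k]+m[k+1,6]+p_{0}·p_k·p_{6}.
k=1: 0 + 5660 + 4·9·7 = 5912; k=2: 1908 + 4809 + 4·53·7 = 8201; k=3: 3392 + 2212 + 4·7·7 = 5800; k=4: 3504 + 2016 + 4·4·7 = 5632; k=5: 4656 + 0 + 4·72·7 = 6672.
Minimum: 5632 at k=4.

5632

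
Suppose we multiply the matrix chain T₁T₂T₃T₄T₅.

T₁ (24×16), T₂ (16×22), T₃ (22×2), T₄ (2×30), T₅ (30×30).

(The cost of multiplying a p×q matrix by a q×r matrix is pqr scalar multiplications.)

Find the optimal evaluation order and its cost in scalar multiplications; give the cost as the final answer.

4712

Adjacent pairs: T₁T₂ = 24·16·22 = 8448; T₂T₃ = 16·22·2 = 704; T₃T₄ = 22·2·30 = 1320; T₄T₅ = 2·30·30 = 1800.
Length 3: T₁..T₃: k=1: 0+704+24·16·2=1472; k=2: 8448+0+24·22·2=9504 → min 1472 | T₂..T₄: k=2: 0+1320+16·22·30=11880; k=3: 704+0+16·2·30=1664 → min 1664 | T₃..T₅: k=3: 0+1800+22·2·30=3120; k=4: 1320+0+22·30·30=21120 → min 3120.
Length 4: T₁..T₄: k=1: 0+1664+24·16·30=13184; k=2: 8448+1320+24·22·30=25608; k=3: 1472+0+24·2·30=2912 → min 2912 | T₂..T₅: k=2: 0+3120+16·22·30=13680; k=3: 704+1800+16·2·30=3464; k=4: 1664+0+16·30·30=16064 → min 3464.
Length 5: T₁..T₅: k=1: 0+3464+24·16·30=14984; k=2: 8448+3120+24·22·30=27408; k=3: 1472+1800+24·2·30=4712; k=4: 2912+0+24·30·30=24512 → min 4712.
Optimal parenthesization: ((T₁(T₂T₃))(T₄T₅)) with cost 4712.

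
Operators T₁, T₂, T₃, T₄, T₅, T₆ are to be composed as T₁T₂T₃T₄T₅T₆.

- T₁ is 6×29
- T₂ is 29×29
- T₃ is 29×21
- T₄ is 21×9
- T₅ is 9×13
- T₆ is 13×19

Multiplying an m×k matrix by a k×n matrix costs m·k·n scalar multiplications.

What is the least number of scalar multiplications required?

Adjacent pairs: T₁T₂ = 6·29·29 = 5046; T₂T₃ = 29·29·21 = 17661; T₃T₄ = 29·21·9 = 5481; T₄T₅ = 21·9·13 = 2457; T₅T₆ = 9·13·19 = 2223.
Length 3: T₁..T₃: k=1: 0+17661+6·29·21=21315; k=2: 5046+0+6·29·21=8700 → min 8700 | T₂..T₄: k=2: 0+5481+29·29·9=13050; k=3: 17661+0+29·21·9=23142 → min 13050 | T₃..T₅: k=3: 0+2457+29·21·13=10374; k=4: 5481+0+29·9·13=8874 → min 8874 | T₄..T₆: k=4: 0+2223+21·9·19=5814; k=5: 2457+0+21·13·19=7644 → min 5814.
Length 4: T₁..T₄: k=1: 0+13050+6·29·9=14616; k=2: 5046+5481+6·29·9=12093; k=3: 8700+0+6·21·9=9834 → min 9834 | T₂..T₅: k=2: 0+8874+29·29·13=19807; k=3: 17661+2457+29·21·13=28035; k=4: 13050+0+29·9·13=16443 → min 16443 | T₃..T₆: k=3: 0+5814+29·21·19=17385; k=4: 5481+2223+29·9·19=12663; k=5: 8874+0+29·13·19=16037 → min 12663.
Length 5: T₁..T₅: k=1: 0+16443+6·29·13=18705; k=2: 5046+8874+6·29·13=16182; k=3: 8700+2457+6·21·13=12795; k=4: 9834+0+6·9·13=10536 → min 10536 | T₂..T₆: k=2: 0+12663+29·29·19=28642; k=3: 17661+5814+29·21·19=35046; k=4: 13050+2223+29·9·19=20232; k=5: 16443+0+29·13·19=23606 → min 20232.
Length 6: T₁..T₆: k=1: 0+20232+6·29·19=23538; k=2: 5046+12663+6·29·19=21015; k=3: 8700+5814+6·21·19=16908; k=4: 9834+2223+6·9·19=13083; k=5: 10536+0+6·13·19=12018 → min 12018.
Optimal order: (((((T₁T₂)T₃)T₄)T₅)T₆) with cost 12018.

12018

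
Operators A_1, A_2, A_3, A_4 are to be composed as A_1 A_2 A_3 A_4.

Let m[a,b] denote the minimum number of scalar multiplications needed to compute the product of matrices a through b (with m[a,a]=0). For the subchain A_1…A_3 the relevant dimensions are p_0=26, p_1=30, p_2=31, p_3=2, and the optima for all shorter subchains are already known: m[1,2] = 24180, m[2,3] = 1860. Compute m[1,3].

m[1,3] = min over k∈[1,2] of m[1,k]+m[k+1,3]+p_{0}·p_k·p_{3}.
k=1: 0 + 1860 + 26·30·2 = 3420; k=2: 24180 + 0 + 26·31·2 = 25792.
Minimum: 3420 at k=1.

3420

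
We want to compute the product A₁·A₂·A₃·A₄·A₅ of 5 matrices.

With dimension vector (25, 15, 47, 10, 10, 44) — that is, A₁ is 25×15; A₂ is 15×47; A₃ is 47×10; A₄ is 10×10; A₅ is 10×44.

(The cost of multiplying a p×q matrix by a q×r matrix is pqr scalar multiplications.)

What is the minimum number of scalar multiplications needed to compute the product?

Adjacent pairs: A₁A₂ = 25·15·47 = 17625; A₂A₃ = 15·47·10 = 7050; A₃A₄ = 47·10·10 = 4700; A₄A₅ = 10·10·44 = 4400.
Length 3: A₁..A₃: k=1: 0+7050+25·15·10=10800; k=2: 17625+0+25·47·10=29375 → min 10800 | A₂..A₄: k=2: 0+4700+15·47·10=11750; k=3: 7050+0+15·10·10=8550 → min 8550 | A₃..A₅: k=3: 0+4400+47·10·44=25080; k=4: 4700+0+47·10·44=25380 → min 25080.
Length 4: A₁..A₄: k=1: 0+8550+25·15·10=12300; k=2: 17625+4700+25·47·10=34075; k=3: 10800+0+25·10·10=13300 → min 12300 | A₂..A₅: k=2: 0+25080+15·47·44=56100; k=3: 7050+4400+15·10·44=18050; k=4: 8550+0+15·10·44=15150 → min 15150.
Length 5: A₁..A₅: k=1: 0+15150+25·15·44=31650; k=2: 17625+25080+25·47·44=94405; k=3: 10800+4400+25·10·44=26200; k=4: 12300+0+25·10·44=23300 → min 23300.
Optimal order: ((A₁·((A₂·A₃)·A₄))·A₅) with cost 23300.

23300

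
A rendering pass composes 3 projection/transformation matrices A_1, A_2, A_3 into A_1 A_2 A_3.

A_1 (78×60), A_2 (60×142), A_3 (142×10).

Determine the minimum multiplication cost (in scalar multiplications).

Order (A_1 (A_2 A_3)): (A_2 A_3): 60×142 by 142×10 → 60×10, cost 60·142·10 = 85200; (A_1 (A_2 A_3)): 78×60 by 60×10 → 78×10, cost 78·60·10 = 46800; cumulative 132000. Total 132000.
Order ((A_1 A_2) A_3): (A_1 A_2): 78×60 by 60×142 → 78×142, cost 78·60·142 = 664560; ((A_1 A_2) A_3): 78×142 by 142×10 → 78×10, cost 78·142·10 = 110760; cumulative 775320. Total 775320.
Minimum: 132000.

132000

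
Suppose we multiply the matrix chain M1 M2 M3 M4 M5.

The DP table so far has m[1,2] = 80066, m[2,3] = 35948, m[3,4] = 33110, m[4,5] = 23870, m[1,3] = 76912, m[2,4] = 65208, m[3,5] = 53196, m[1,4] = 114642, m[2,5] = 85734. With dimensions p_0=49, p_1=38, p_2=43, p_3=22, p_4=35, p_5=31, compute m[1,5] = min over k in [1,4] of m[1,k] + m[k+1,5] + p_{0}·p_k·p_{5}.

134200

m[1,5] = min over k∈[1,4] of m[1,k]+m[k+1,5]+p_{0}·p_k·p_{5}.
k=1: 0 + 85734 + 49·38·31 = 143456; k=2: 80066 + 53196 + 49·43·31 = 198579; k=3: 76912 + 23870 + 49·22·31 = 134200; k=4: 114642 + 0 + 49·35·31 = 167807.
Minimum: 134200 at k=3.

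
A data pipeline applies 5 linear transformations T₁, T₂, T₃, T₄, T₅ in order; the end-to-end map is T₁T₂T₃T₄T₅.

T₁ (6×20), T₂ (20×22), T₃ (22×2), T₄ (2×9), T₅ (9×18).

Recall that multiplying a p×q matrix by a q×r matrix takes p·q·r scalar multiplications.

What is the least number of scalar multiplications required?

1660

Adjacent pairs: T₁T₂ = 6·20·22 = 2640; T₂T₃ = 20·22·2 = 880; T₃T₄ = 22·2·9 = 396; T₄T₅ = 2·9·18 = 324.
Length 3: T₁..T₃: k=1: 0+880+6·20·2=1120; k=2: 2640+0+6·22·2=2904 → min 1120 | T₂..T₄: k=2: 0+396+20·22·9=4356; k=3: 880+0+20·2·9=1240 → min 1240 | T₃..T₅: k=3: 0+324+22·2·18=1116; k=4: 396+0+22·9·18=3960 → min 1116.
Length 4: T₁..T₄: k=1: 0+1240+6·20·9=2320; k=2: 2640+396+6·22·9=4224; k=3: 1120+0+6·2·9=1228 → min 1228 | T₂..T₅: k=2: 0+1116+20·22·18=9036; k=3: 880+324+20·2·18=1924; k=4: 1240+0+20·9·18=4480 → min 1924.
Length 5: T₁..T₅: k=1: 0+1924+6·20·18=4084; k=2: 2640+1116+6·22·18=6132; k=3: 1120+324+6·2·18=1660; k=4: 1228+0+6·9·18=2200 → min 1660.
Optimal order: ((T₁(T₂T₃))(T₄T₅)) with cost 1660.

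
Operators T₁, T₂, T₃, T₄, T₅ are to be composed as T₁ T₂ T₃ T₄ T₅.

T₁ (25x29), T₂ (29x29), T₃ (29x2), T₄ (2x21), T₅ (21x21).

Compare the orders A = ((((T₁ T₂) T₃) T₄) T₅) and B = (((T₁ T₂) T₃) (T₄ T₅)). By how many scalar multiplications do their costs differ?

10143

Order A = ((((T₁ T₂) T₃) T₄) T₅): (T₁ T₂): 25×29 by 29×29 → 25×29, cost 25·29·29 = 21025; ((T₁ T₂) T₃): 25×29 by 29×2 → 25×2, cost 25·29·2 = 1450; cumulative 22475; (((T₁ T₂) T₃) T₄): 25×2 by 2×21 → 25×21, cost 25·2·21 = 1050; cumulative 23525; ((((T₁ T₂) T₃) T₄) T₅): 25×21 by 21×21 → 25×21, cost 25·21·21 = 11025; cumulative 34550. Total 34550.
Order B = (((T₁ T₂) T₃) (T₄ T₅)): (T₁ T₂): 25×29 by 29×29 → 25×29, cost 25·29·29 = 21025; ((T₁ T₂) T₃): 25×29 by 29×2 → 25×2, cost 25·29·2 = 1450; cumulative 22475; (T₄ T₅): 2×21 by 21×21 → 2×21, cost 2·21·21 = 882; (((T₁ T₂) T₃) (T₄ T₅)): 25×2 by 2×21 → 25×21, cost 25·2·21 = 1050; cumulative 24407. Total 24407.
Difference: |34550 − 24407| = 10143.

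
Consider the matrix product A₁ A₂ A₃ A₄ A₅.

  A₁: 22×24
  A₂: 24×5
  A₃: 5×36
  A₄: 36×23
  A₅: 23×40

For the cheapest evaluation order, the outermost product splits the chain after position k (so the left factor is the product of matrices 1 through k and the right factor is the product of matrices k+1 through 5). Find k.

Adjacent pairs: A₁A₂ = 22·24·5 = 2640; A₂A₃ = 24·5·36 = 4320; A₃A₄ = 5·36·23 = 4140; A₄A₅ = 36·23·40 = 33120.
Length 3: A₁..A₃: k=1: 0+4320+22·24·36=23328; k=2: 2640+0+22·5·36=6600 → min 6600 | A₂..A₄: k=2: 0+4140+24·5·23=6900; k=3: 4320+0+24·36·23=24192 → min 6900 | A₃..A₅: k=3: 0+33120+5·36·40=40320; k=4: 4140+0+5·23·40=8740 → min 8740.
Length 4: A₁..A₄: k=1: 0+6900+22·24·23=19044; k=2: 2640+4140+22·5·23=9310; k=3: 6600+0+22·36·23=24816 → min 9310 | A₂..A₅: k=2: 0+8740+24·5·40=13540; k=3: 4320+33120+24·36·40=72000; k=4: 6900+0+24·23·40=28980 → min 13540.
Top-level splits: k=1: (A₁..A₁)·(A₂..A₅) → 0+13540+22·24·40 = 34660; k=2: (A₁..A₂)·(A₃..A₅) → 2640+8740+22·5·40 = 15780; k=3: (A₁..A₃)·(A₄..A₅) → 6600+33120+22·36·40 = 71400; k=4: (A₁..A₄)·(A₅..A₅) → 9310+0+22·23·40 = 29550.
Best split is after A₂, i.e. k = 2.

2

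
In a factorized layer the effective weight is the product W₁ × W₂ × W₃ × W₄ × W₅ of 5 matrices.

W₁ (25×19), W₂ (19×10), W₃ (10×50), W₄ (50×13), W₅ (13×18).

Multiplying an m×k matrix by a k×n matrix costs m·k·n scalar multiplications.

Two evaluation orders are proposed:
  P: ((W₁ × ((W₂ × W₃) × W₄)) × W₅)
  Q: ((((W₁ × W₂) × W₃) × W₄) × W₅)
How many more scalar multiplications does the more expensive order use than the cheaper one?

Order P = ((W₁ × ((W₂ × W₃) × W₄)) × W₅): (W₂ × W₃): 19×10 by 10×50 → 19×50, cost 19·10·50 = 9500; ((W₂ × W₃) × W₄): 19×50 by 50×13 → 19×13, cost 19·50·13 = 12350; cumulative 21850; (W₁ × ((W₂ × W₃) × W₄)): 25×19 by 19×13 → 25×13, cost 25·19·13 = 6175; cumulative 28025; ((W₁ × ((W₂ × W₃) × W₄)) × W₅): 25×13 by 13×18 → 25×18, cost 25·13·18 = 5850; cumulative 33875. Total 33875.
Order Q = ((((W₁ × W₂) × W₃) × W₄) × W₅): (W₁ × W₂): 25×19 by 19×10 → 25×10, cost 25·19·10 = 4750; ((W₁ × W₂) × W₃): 25×10 by 10×50 → 25×50, cost 25·10·50 = 12500; cumulative 17250; (((W₁ × W₂) × W₃) × W₄): 25×50 by 50×13 → 25×13, cost 25·50·13 = 16250; cumulative 33500; ((((W₁ × W₂) × W₃) × W₄) × W₅): 25×13 by 13×18 → 25×18, cost 25·13·18 = 5850; cumulative 39350. Total 39350.
Difference: |33875 − 39350| = 5475.

5475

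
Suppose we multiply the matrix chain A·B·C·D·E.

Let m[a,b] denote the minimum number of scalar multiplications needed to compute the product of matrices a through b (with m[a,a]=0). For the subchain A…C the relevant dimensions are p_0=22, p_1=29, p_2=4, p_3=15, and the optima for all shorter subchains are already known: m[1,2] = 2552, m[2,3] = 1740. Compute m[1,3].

m[1,3] = min over k∈[1,2] of m[1,k]+m[k+1,3]+p_{0}·p_k·p_{3}.
k=1: 0 + 1740 + 22·29·15 = 11310; k=2: 2552 + 0 + 22·4·15 = 3872.
Minimum: 3872 at k=2.

3872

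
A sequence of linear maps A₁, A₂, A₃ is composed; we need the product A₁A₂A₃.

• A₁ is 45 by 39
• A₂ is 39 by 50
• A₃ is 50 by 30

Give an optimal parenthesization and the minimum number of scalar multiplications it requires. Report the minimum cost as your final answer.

111150

(A₁(A₂A₃)): cost 111150.
((A₁A₂)A₃): cost 155250.
Optimal: (A₁(A₂A₃)) with cost 111150.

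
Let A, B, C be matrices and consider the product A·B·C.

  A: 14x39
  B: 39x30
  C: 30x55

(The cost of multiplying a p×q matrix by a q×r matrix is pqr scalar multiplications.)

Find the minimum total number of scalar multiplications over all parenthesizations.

39480

Order (A·(B·C)): (B·C): 39×30 by 30×55 → 39×55, cost 39·30·55 = 64350; (A·(B·C)): 14×39 by 39×55 → 14×55, cost 14·39·55 = 30030; cumulative 94380. Total 94380.
Order ((A·B)·C): (A·B): 14×39 by 39×30 → 14×30, cost 14·39·30 = 16380; ((A·B)·C): 14×30 by 30×55 → 14×55, cost 14·30·55 = 23100; cumulative 39480. Total 39480.
Minimum: 39480.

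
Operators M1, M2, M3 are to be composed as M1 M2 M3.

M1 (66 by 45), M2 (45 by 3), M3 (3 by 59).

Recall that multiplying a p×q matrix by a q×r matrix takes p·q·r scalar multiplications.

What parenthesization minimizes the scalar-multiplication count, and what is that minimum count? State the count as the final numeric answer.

20592

(M1 (M2 M3)): cost 183195.
((M1 M2) M3): cost 20592.
Optimal: ((M1 M2) M3) with cost 20592.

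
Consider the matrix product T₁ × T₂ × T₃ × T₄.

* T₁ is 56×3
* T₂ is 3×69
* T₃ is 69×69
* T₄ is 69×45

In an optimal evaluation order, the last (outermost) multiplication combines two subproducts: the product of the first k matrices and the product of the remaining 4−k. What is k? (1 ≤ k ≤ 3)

1

Adjacent pairs: T₁T₂ = 56·3·69 = 11592; T₂T₃ = 3·69·69 = 14283; T₃T₄ = 69·69·45 = 214245.
Length 3: T₁..T₃: k=1: 0+14283+56·3·69=25875; k=2: 11592+0+56·69·69=278208 → min 25875 | T₂..T₄: k=2: 0+214245+3·69·45=223560; k=3: 14283+0+3·69·45=23598 → min 23598.
Top-level splits: k=1: (T₁..T₁)·(T₂..T₄) → 0+23598+56·3·45 = 31158; k=2: (T₁..T₂)·(T₃..T₄) → 11592+214245+56·69·45 = 399717; k=3: (T₁..T₃)·(T₄..T₄) → 25875+0+56·69·45 = 199755.
Best split is after T₁, i.e. k = 1.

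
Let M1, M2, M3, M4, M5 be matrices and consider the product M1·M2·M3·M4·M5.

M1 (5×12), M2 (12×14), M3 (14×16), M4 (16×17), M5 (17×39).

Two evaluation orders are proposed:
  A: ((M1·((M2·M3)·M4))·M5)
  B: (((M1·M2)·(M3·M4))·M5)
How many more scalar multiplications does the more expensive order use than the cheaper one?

Order A = ((M1·((M2·M3)·M4))·M5): (M2·M3): 12×14 by 14×16 → 12×16, cost 12·14·16 = 2688; ((M2·M3)·M4): 12×16 by 16×17 → 12×17, cost 12·16·17 = 3264; cumulative 5952; (M1·((M2·M3)·M4)): 5×12 by 12×17 → 5×17, cost 5·12·17 = 1020; cumulative 6972; ((M1·((M2·M3)·M4))·M5): 5×17 by 17×39 → 5×39, cost 5·17·39 = 3315; cumulative 10287. Total 10287.
Order B = (((M1·M2)·(M3·M4))·M5): (M1·M2): 5×12 by 12×14 → 5×14, cost 5·12·14 = 840; (M3·M4): 14×16 by 16×17 → 14×17, cost 14·16·17 = 3808; ((M1·M2)·(M3·M4)): 5×14 by 14×17 → 5×17, cost 5·14·17 = 1190; cumulative 5838; (((M1·M2)·(M3·M4))·M5): 5×17 by 17×39 → 5×39, cost 5·17·39 = 3315; cumulative 9153. Total 9153.
Difference: |10287 − 9153| = 1134.

1134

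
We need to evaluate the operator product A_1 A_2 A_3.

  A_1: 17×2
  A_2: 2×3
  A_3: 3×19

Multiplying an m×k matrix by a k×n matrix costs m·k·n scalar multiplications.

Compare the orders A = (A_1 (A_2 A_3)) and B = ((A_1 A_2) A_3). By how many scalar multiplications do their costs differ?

311

Order A = (A_1 (A_2 A_3)): (A_2 A_3): 2×3 by 3×19 → 2×19, cost 2·3·19 = 114; (A_1 (A_2 A_3)): 17×2 by 2×19 → 17×19, cost 17·2·19 = 646; cumulative 760. Total 760.
Order B = ((A_1 A_2) A_3): (A_1 A_2): 17×2 by 2×3 → 17×3, cost 17·2·3 = 102; ((A_1 A_2) A_3): 17×3 by 3×19 → 17×19, cost 17·3·19 = 969; cumulative 1071. Total 1071.
Difference: |760 − 1071| = 311.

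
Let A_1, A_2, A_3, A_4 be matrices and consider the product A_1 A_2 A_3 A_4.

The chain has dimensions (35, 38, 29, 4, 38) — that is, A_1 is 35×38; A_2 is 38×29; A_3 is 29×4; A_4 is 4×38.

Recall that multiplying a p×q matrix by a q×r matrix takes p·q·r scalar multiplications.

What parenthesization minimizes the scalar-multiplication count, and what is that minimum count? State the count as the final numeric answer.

15048

Adjacent pairs: A_1A_2 = 35·38·29 = 38570; A_2A_3 = 38·29·4 = 4408; A_3A_4 = 29·4·38 = 4408.
Length 3: A_1..A_3: k=1: 0+4408+35·38·4=9728; k=2: 38570+0+35·29·4=42630 → min 9728 | A_2..A_4: k=2: 0+4408+38·29·38=46284; k=3: 4408+0+38·4·38=10184 → min 10184.
Length 4: A_1..A_4: k=1: 0+10184+35·38·38=60724; k=2: 38570+4408+35·29·38=81548; k=3: 9728+0+35·4·38=15048 → min 15048.
Optimal parenthesization: ((A_1 (A_2 A_3)) A_4) with cost 15048.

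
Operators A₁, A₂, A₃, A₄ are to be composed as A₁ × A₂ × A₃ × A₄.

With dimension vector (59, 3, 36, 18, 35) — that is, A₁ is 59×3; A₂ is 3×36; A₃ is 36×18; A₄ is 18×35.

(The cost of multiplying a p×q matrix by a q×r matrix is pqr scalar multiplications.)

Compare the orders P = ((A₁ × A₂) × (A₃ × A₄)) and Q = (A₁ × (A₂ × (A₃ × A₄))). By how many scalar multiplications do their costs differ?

Order P = ((A₁ × A₂) × (A₃ × A₄)): (A₁ × A₂): 59×3 by 3×36 → 59×36, cost 59·3·36 = 6372; (A₃ × A₄): 36×18 by 18×35 → 36×35, cost 36·18·35 = 22680; ((A₁ × A₂) × (A₃ × A₄)): 59×36 by 36×35 → 59×35, cost 59·36·35 = 74340; cumulative 103392. Total 103392.
Order Q = (A₁ × (A₂ × (A₃ × A₄))): (A₃ × A₄): 36×18 by 18×35 → 36×35, cost 36·18·35 = 22680; (A₂ × (A₃ × A₄)): 3×36 by 36×35 → 3×35, cost 3·36·35 = 3780; cumulative 26460; (A₁ × (A₂ × (A₃ × A₄))): 59×3 by 3×35 → 59×35, cost 59·3·35 = 6195; cumulative 32655. Total 32655.
Difference: |103392 − 32655| = 70737.

70737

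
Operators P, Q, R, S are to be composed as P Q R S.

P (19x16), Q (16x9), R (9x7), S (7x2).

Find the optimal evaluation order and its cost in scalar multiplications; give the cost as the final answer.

1022

Adjacent pairs: PQ = 19·16·9 = 2736; QR = 16·9·7 = 1008; RS = 9·7·2 = 126.
Length 3: P..R: k=1: 0+1008+19·16·7=3136; k=2: 2736+0+19·9·7=3933 → min 3136 | Q..S: k=2: 0+126+16·9·2=414; k=3: 1008+0+16·7·2=1232 → min 414.
Length 4: P..S: k=1: 0+414+19·16·2=1022; k=2: 2736+126+19·9·2=3204; k=3: 3136+0+19·7·2=3402 → min 1022.
Optimal parenthesization: (P (Q (R S))) with cost 1022.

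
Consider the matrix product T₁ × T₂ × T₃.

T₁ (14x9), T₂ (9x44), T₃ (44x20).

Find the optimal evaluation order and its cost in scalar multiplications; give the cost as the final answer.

10440

(T₁ × (T₂ × T₃)): cost 10440.
((T₁ × T₂) × T₃): cost 17864.
Optimal: (T₁ × (T₂ × T₃)) with cost 10440.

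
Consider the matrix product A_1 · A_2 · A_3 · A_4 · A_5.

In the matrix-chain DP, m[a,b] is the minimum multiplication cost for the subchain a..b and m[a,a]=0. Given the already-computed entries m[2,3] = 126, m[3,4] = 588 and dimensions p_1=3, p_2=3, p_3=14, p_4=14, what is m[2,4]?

714

m[2,4] = min over k∈[2,3] of m[2,k]+m[k+1,4]+p_{1}·p_k·p_{4}.
k=2: 0 + 588 + 3·3·14 = 714; k=3: 126 + 0 + 3·14·14 = 714.
Minimum: 714 at k=2.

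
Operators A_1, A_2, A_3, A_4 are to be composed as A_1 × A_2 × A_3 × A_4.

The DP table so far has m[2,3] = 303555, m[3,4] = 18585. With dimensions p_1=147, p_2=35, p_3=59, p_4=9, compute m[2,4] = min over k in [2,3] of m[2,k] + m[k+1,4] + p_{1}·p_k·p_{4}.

64890

m[2,4] = min over k∈[2,3] of m[2,k]+m[k+1,4]+p_{1}·p_k·p_{4}.
k=2: 0 + 18585 + 147·35·9 = 64890; k=3: 303555 + 0 + 147·59·9 = 381612.
Minimum: 64890 at k=2.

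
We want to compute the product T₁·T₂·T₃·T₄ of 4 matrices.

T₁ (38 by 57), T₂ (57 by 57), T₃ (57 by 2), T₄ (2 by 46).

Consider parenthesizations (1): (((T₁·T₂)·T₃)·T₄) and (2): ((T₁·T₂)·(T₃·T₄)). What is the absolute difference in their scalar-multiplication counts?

Order (1) = (((T₁·T₂)·T₃)·T₄): (T₁·T₂): 38×57 by 57×57 → 38×57, cost 38·57·57 = 123462; ((T₁·T₂)·T₃): 38×57 by 57×2 → 38×2, cost 38·57·2 = 4332; cumulative 127794; (((T₁·T₂)·T₃)·T₄): 38×2 by 2×46 → 38×46, cost 38·2·46 = 3496; cumulative 131290. Total 131290.
Order (2) = ((T₁·T₂)·(T₃·T₄)): (T₁·T₂): 38×57 by 57×57 → 38×57, cost 38·57·57 = 123462; (T₃·T₄): 57×2 by 2×46 → 57×46, cost 57·2·46 = 5244; ((T₁·T₂)·(T₃·T₄)): 38×57 by 57×46 → 38×46, cost 38·57·46 = 99636; cumulative 228342. Total 228342.
Difference: |131290 − 228342| = 97052.

97052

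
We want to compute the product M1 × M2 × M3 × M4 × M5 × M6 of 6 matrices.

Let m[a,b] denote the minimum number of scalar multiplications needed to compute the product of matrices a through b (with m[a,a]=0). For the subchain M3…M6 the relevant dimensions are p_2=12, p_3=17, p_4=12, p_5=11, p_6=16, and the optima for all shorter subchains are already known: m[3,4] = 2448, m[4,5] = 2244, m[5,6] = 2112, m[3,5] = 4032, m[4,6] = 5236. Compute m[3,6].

m[3,6] = min over k∈[3,5] of m[3,k]+m[k+1,6]+p_{2}·p_k·p_{6}.
k=3: 0 + 5236 + 12·17·16 = 8500; k=4: 2448 + 2112 + 12·12·16 = 6864; k=5: 4032 + 0 + 12·11·16 = 6144.
Minimum: 6144 at k=5.

6144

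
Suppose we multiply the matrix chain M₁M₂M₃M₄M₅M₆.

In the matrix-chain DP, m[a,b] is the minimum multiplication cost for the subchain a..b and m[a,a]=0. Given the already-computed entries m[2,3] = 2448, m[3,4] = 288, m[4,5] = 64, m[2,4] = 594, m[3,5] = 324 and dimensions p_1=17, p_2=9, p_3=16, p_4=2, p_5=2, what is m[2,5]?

630

m[2,5] = min over k∈[2,4] of m[2,k]+m[k+1,5]+p_{1}·p_k·p_{5}.
k=2: 0 + 324 + 17·9·2 = 630; k=3: 2448 + 64 + 17·16·2 = 3056; k=4: 594 + 0 + 17·2·2 = 662.
Minimum: 630 at k=2.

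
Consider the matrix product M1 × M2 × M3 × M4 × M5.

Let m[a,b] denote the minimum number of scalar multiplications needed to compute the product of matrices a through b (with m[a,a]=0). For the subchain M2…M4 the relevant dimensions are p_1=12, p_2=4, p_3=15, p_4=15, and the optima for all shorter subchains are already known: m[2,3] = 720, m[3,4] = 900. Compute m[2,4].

1620

m[2,4] = min over k∈[2,3] of m[2,k]+m[k+1,4]+p_{1}·p_k·p_{4}.
k=2: 0 + 900 + 12·4·15 = 1620; k=3: 720 + 0 + 12·15·15 = 3420.
Minimum: 1620 at k=2.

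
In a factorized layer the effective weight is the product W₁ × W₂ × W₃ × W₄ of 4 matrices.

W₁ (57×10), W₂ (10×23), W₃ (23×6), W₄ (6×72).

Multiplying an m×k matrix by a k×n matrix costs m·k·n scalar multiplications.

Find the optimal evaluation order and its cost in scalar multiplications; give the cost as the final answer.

29424

Adjacent pairs: W₁W₂ = 57·10·23 = 13110; W₂W₃ = 10·23·6 = 1380; W₃W₄ = 23·6·72 = 9936.
Length 3: W₁..W₃: k=1: 0+1380+57·10·6=4800; k=2: 13110+0+57·23·6=20976 → min 4800 | W₂..W₄: k=2: 0+9936+10·23·72=26496; k=3: 1380+0+10·6·72=5700 → min 5700.
Length 4: W₁..W₄: k=1: 0+5700+57·10·72=46740; k=2: 13110+9936+57·23·72=117438; k=3: 4800+0+57·6·72=29424 → min 29424.
Optimal parenthesization: ((W₁ × (W₂ × W₃)) × W₄) with cost 29424.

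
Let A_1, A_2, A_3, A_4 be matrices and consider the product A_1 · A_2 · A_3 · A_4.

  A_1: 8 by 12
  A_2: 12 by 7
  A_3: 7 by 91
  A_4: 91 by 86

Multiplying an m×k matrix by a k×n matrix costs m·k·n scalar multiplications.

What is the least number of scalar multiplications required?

Adjacent pairs: A_1A_2 = 8·12·7 = 672; A_2A_3 = 12·7·91 = 7644; A_3A_4 = 7·91·86 = 54782.
Length 3: A_1..A_3: k=1: 0+7644+8·12·91=16380; k=2: 672+0+8·7·91=5768 → min 5768 | A_2..A_4: k=2: 0+54782+12·7·86=62006; k=3: 7644+0+12·91·86=101556 → min 62006.
Length 4: A_1..A_4: k=1: 0+62006+8·12·86=70262; k=2: 672+54782+8·7·86=60270; k=3: 5768+0+8·91·86=68376 → min 60270.
Optimal order: ((A_1 · A_2) · (A_3 · A_4)) with cost 60270.

60270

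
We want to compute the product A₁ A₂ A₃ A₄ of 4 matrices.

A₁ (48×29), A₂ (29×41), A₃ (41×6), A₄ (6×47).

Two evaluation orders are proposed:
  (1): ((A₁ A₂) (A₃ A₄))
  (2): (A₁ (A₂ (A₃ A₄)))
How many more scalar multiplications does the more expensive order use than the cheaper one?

Order (1) = ((A₁ A₂) (A₃ A₄)): (A₁ A₂): 48×29 by 29×41 → 48×41, cost 48·29·41 = 57072; (A₃ A₄): 41×6 by 6×47 → 41×47, cost 41·6·47 = 11562; ((A₁ A₂) (A₃ A₄)): 48×41 by 41×47 → 48×47, cost 48·41·47 = 92496; cumulative 161130. Total 161130.
Order (2) = (A₁ (A₂ (A₃ A₄))): (A₃ A₄): 41×6 by 6×47 → 41×47, cost 41·6·47 = 11562; (A₂ (A₃ A₄)): 29×41 by 41×47 → 29×47, cost 29·41·47 = 55883; cumulative 67445; (A₁ (A₂ (A₃ A₄))): 48×29 by 29×47 → 48×47, cost 48·29·47 = 65424; cumulative 132869. Total 132869.
Difference: |161130 − 132869| = 28261.

28261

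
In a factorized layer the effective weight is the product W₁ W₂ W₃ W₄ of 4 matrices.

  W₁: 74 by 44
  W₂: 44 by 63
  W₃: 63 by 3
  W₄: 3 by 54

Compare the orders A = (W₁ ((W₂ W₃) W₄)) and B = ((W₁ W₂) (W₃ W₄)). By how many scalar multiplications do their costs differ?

Order A = (W₁ ((W₂ W₃) W₄)): (W₂ W₃): 44×63 by 63×3 → 44×3, cost 44·63·3 = 8316; ((W₂ W₃) W₄): 44×3 by 3×54 → 44×54, cost 44·3·54 = 7128; cumulative 15444; (W₁ ((W₂ W₃) W₄)): 74×44 by 44×54 → 74×54, cost 74·44·54 = 175824; cumulative 191268. Total 191268.
Order B = ((W₁ W₂) (W₃ W₄)): (W₁ W₂): 74×44 by 44×63 → 74×63, cost 74·44·63 = 205128; (W₃ W₄): 63×3 by 3×54 → 63×54, cost 63·3·54 = 10206; ((W₁ W₂) (W₃ W₄)): 74×63 by 63×54 → 74×54, cost 74·63·54 = 251748; cumulative 467082. Total 467082.
Difference: |191268 − 467082| = 275814.

275814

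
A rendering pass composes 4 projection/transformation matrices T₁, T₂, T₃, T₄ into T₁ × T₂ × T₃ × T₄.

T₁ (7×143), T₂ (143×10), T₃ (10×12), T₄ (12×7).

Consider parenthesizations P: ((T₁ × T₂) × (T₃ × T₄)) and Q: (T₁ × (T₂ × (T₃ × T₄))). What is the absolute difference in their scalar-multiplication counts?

Order P = ((T₁ × T₂) × (T₃ × T₄)): (T₁ × T₂): 7×143 by 143×10 → 7×10, cost 7·143·10 = 10010; (T₃ × T₄): 10×12 by 12×7 → 10×7, cost 10·12·7 = 840; ((T₁ × T₂) × (T₃ × T₄)): 7×10 by 10×7 → 7×7, cost 7·10·7 = 490; cumulative 11340. Total 11340.
Order Q = (T₁ × (T₂ × (T₃ × T₄))): (T₃ × T₄): 10×12 by 12×7 → 10×7, cost 10·12·7 = 840; (T₂ × (T₃ × T₄)): 143×10 by 10×7 → 143×7, cost 143·10·7 = 10010; cumulative 10850; (T₁ × (T₂ × (T₃ × T₄))): 7×143 by 143×7 → 7×7, cost 7·143·7 = 7007; cumulative 17857. Total 17857.
Difference: |11340 − 17857| = 6517.

6517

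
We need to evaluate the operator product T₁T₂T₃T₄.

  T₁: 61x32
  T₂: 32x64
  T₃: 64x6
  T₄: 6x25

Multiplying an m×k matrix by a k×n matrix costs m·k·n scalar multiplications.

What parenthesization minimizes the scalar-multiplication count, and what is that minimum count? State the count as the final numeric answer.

Adjacent pairs: T₁T₂ = 61·32·64 = 124928; T₂T₃ = 32·64·6 = 12288; T₃T₄ = 64·6·25 = 9600.
Length 3: T₁..T₃: k=1: 0+12288+61·32·6=24000; k=2: 124928+0+61·64·6=148352 → min 24000 | T₂..T₄: k=2: 0+9600+32·64·25=60800; k=3: 12288+0+32·6·25=17088 → min 17088.
Length 4: T₁..T₄: k=1: 0+17088+61·32·25=65888; k=2: 124928+9600+61·64·25=232128; k=3: 24000+0+61·6·25=33150 → min 33150.
Optimal parenthesization: ((T₁(T₂T₃))T₄) with cost 33150.

33150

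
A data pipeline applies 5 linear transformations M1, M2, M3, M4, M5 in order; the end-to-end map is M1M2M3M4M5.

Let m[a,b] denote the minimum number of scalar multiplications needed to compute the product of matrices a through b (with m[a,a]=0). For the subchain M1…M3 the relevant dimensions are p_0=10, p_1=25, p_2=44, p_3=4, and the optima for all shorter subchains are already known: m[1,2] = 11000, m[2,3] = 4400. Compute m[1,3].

5400

m[1,3] = min over k∈[1,2] of m[1,k]+m[k+1,3]+p_{0}·p_k·p_{3}.
k=1: 0 + 4400 + 10·25·4 = 5400; k=2: 11000 + 0 + 10·44·4 = 12760.
Minimum: 5400 at k=1.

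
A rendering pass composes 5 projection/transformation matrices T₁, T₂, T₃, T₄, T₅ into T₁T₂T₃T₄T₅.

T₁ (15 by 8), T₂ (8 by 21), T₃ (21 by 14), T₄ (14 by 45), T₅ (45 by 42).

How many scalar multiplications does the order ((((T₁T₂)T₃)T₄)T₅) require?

(T₁T₂): 15×8 by 8×21 → 15×21, cost 15·8·21 = 2520
((T₁T₂)T₃): 15×21 by 21×14 → 15×14, cost 15·21·14 = 4410; cumulative 6930
(((T₁T₂)T₃)T₄): 15×14 by 14×45 → 15×45, cost 15·14·45 = 9450; cumulative 16380
((((T₁T₂)T₃)T₄)T₅): 15×45 by 45×42 → 15×42, cost 15·45·42 = 28350; cumulative 44730
Total: 44730 scalar multiplications.

44730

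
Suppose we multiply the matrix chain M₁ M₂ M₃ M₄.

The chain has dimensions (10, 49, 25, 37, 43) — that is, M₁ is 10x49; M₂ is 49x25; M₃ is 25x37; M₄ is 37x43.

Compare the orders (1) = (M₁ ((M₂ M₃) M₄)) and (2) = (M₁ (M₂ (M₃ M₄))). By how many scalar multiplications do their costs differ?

30834

Order (1) = (M₁ ((M₂ M₃) M₄)): (M₂ M₃): 49×25 by 25×37 → 49×37, cost 49·25·37 = 45325; ((M₂ M₃) M₄): 49×37 by 37×43 → 49×43, cost 49·37·43 = 77959; cumulative 123284; (M₁ ((M₂ M₃) M₄)): 10×49 by 49×43 → 10×43, cost 10·49·43 = 21070; cumulative 144354. Total 144354.
Order (2) = (M₁ (M₂ (M₃ M₄))): (M₃ M₄): 25×37 by 37×43 → 25×43, cost 25·37·43 = 39775; (M₂ (M₃ M₄)): 49×25 by 25×43 → 49×43, cost 49·25·43 = 52675; cumulative 92450; (M₁ (M₂ (M₃ M₄))): 10×49 by 49×43 → 10×43, cost 10·49·43 = 21070; cumulative 113520. Total 113520.
Difference: |144354 − 113520| = 30834.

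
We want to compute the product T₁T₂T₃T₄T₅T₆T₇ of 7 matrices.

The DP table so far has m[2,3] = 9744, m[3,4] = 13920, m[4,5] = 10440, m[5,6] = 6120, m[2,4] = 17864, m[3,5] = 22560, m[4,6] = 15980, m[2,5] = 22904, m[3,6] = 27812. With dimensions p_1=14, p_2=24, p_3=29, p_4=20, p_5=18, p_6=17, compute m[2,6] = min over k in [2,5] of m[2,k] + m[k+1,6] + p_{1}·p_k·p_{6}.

m[2,6] = min over k∈[2,5] of m[2,k]+m[k+1,6]+p_{1}·p_k·p_{6}.
k=2: 0 + 27812 + 14·24·17 = 33524; k=3: 9744 + 15980 + 14·29·17 = 32626; k=4: 17864 + 6120 + 14·20·17 = 28744; k=5: 22904 + 0 + 14·18·17 = 27188.
Minimum: 27188 at k=5.

27188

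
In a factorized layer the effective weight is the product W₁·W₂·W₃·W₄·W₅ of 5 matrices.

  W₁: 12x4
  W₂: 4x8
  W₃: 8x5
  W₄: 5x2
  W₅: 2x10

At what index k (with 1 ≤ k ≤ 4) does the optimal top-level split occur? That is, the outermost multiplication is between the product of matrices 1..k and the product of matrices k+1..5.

Adjacent pairs: W₁W₂ = 12·4·8 = 384; W₂W₃ = 4·8·5 = 160; W₃W₄ = 8·5·2 = 80; W₄W₅ = 5·2·10 = 100.
Length 3: W₁..W₃: k=1: 0+160+12·4·5=400; k=2: 384+0+12·8·5=864 → min 400 | W₂..W₄: k=2: 0+80+4·8·2=144; k=3: 160+0+4·5·2=200 → min 144 | W₃..W₅: k=3: 0+100+8·5·10=500; k=4: 80+0+8·2·10=240 → min 240.
Length 4: W₁..W₄: k=1: 0+144+12·4·2=240; k=2: 384+80+12·8·2=656; k=3: 400+0+12·5·2=520 → min 240 | W₂..W₅: k=2: 0+240+4·8·10=560; k=3: 160+100+4·5·10=460; k=4: 144+0+4·2·10=224 → min 224.
Top-level splits: k=1: (W₁..W₁)·(W₂..W₅) → 0+224+12·4·10 = 704; k=2: (W₁..W₂)·(W₃..W₅) → 384+240+12·8·10 = 1584; k=3: (W₁..W₃)·(W₄..W₅) → 400+100+12·5·10 = 1100; k=4: (W₁..W₄)·(W₅..W₅) → 240+0+12·2·10 = 480.
Best split is after W₄, i.e. k = 4.

4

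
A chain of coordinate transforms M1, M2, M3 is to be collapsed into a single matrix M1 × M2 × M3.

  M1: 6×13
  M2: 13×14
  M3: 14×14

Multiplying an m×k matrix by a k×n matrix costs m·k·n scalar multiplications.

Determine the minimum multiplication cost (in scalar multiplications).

2268

Order (M1 × (M2 × M3)): (M2 × M3): 13×14 by 14×14 → 13×14, cost 13·14·14 = 2548; (M1 × (M2 × M3)): 6×13 by 13×14 → 6×14, cost 6·13·14 = 1092; cumulative 3640. Total 3640.
Order ((M1 × M2) × M3): (M1 × M2): 6×13 by 13×14 → 6×14, cost 6·13·14 = 1092; ((M1 × M2) × M3): 6×14 by 14×14 → 6×14, cost 6·14·14 = 1176; cumulative 2268. Total 2268.
Minimum: 2268.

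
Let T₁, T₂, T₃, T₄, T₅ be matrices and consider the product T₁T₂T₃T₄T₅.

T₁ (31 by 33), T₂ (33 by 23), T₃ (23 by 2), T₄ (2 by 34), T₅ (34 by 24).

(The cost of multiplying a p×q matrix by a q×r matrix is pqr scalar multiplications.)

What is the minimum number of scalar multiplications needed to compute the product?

Adjacent pairs: T₁T₂ = 31·33·23 = 23529; T₂T₃ = 33·23·2 = 1518; T₃T₄ = 23·2·34 = 1564; T₄T₅ = 2·34·24 = 1632.
Length 3: T₁..T₃: k=1: 0+1518+31·33·2=3564; k=2: 23529+0+31·23·2=24955 → min 3564 | T₂..T₄: k=2: 0+1564+33·23·34=27370; k=3: 1518+0+33·2·34=3762 → min 3762 | T₃..T₅: k=3: 0+1632+23·2·24=2736; k=4: 1564+0+23·34·24=20332 → min 2736.
Length 4: T₁..T₄: k=1: 0+3762+31·33·34=38544; k=2: 23529+1564+31·23·34=49335; k=3: 3564+0+31·2·34=5672 → min 5672 | T₂..T₅: k=2: 0+2736+33·23·24=20952; k=3: 1518+1632+33·2·24=4734; k=4: 3762+0+33·34·24=30690 → min 4734.
Length 5: T₁..T₅: k=1: 0+4734+31·33·24=29286; k=2: 23529+2736+31·23·24=43377; k=3: 3564+1632+31·2·24=6684; k=4: 5672+0+31·34·24=30968 → min 6684.
Optimal order: ((T₁(T₂T₃))(T₄T₅)) with cost 6684.

6684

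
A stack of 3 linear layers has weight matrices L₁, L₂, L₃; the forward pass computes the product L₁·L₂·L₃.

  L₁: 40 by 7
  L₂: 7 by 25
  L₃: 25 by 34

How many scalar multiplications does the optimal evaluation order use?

Order (L₁·(L₂·L₃)): (L₂·L₃): 7×25 by 25×34 → 7×34, cost 7·25·34 = 5950; (L₁·(L₂·L₃)): 40×7 by 7×34 → 40×34, cost 40·7·34 = 9520; cumulative 15470. Total 15470.
Order ((L₁·L₂)·L₃): (L₁·L₂): 40×7 by 7×25 → 40×25, cost 40·7·25 = 7000; ((L₁·L₂)·L₃): 40×25 by 25×34 → 40×34, cost 40·25·34 = 34000; cumulative 41000. Total 41000.
Minimum: 15470.

15470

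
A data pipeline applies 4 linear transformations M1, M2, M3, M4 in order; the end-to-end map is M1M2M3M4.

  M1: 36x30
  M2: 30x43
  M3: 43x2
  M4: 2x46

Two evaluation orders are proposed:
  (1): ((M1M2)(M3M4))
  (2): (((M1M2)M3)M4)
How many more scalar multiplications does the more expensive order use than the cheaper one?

Order (1) = ((M1M2)(M3M4)): (M1M2): 36×30 by 30×43 → 36×43, cost 36·30·43 = 46440; (M3M4): 43×2 by 2×46 → 43×46, cost 43·2·46 = 3956; ((M1M2)(M3M4)): 36×43 by 43×46 → 36×46, cost 36·43·46 = 71208; cumulative 121604. Total 121604.
Order (2) = (((M1M2)M3)M4): (M1M2): 36×30 by 30×43 → 36×43, cost 36·30·43 = 46440; ((M1M2)M3): 36×43 by 43×2 → 36×2, cost 36·43·2 = 3096; cumulative 49536; (((M1M2)M3)M4): 36×2 by 2×46 → 36×46, cost 36·2·46 = 3312; cumulative 52848. Total 52848.
Difference: |121604 − 52848| = 68756.

68756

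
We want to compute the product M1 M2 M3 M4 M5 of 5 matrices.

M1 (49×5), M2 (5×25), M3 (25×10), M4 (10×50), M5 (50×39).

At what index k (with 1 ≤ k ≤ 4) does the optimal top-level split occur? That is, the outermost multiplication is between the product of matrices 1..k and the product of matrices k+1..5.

1

Adjacent pairs: M1M2 = 49·5·25 = 6125; M2M3 = 5·25·10 = 1250; M3M4 = 25·10·50 = 12500; M4M5 = 10·50·39 = 19500.
Length 3: M1..M3: k=1: 0+1250+49·5·10=3700; k=2: 6125+0+49·25·10=18375 → min 3700 | M2..M4: k=2: 0+12500+5·25·50=18750; k=3: 1250+0+5·10·50=3750 → min 3750 | M3..M5: k=3: 0+19500+25·10·39=29250; k=4: 12500+0+25·50·39=61250 → min 29250.
Length 4: M1..M4: k=1: 0+3750+49·5·50=16000; k=2: 6125+12500+49·25·50=79875; k=3: 3700+0+49·10·50=28200 → min 16000 | M2..M5: k=2: 0+29250+5·25·39=34125; k=3: 1250+19500+5·10·39=22700; k=4: 3750+0+5·50·39=13500 → min 13500.
Top-level splits: k=1: (M1..M1)·(M2..M5) → 0+13500+49·5·39 = 23055; k=2: (M1..M2)·(M3..M5) → 6125+29250+49·25·39 = 83150; k=3: (M1..M3)·(M4..M5) → 3700+19500+49·10·39 = 42310; k=4: (M1..M4)·(M5..M5) → 16000+0+49·50·39 = 111550.
Best split is after M1, i.e. k = 1.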